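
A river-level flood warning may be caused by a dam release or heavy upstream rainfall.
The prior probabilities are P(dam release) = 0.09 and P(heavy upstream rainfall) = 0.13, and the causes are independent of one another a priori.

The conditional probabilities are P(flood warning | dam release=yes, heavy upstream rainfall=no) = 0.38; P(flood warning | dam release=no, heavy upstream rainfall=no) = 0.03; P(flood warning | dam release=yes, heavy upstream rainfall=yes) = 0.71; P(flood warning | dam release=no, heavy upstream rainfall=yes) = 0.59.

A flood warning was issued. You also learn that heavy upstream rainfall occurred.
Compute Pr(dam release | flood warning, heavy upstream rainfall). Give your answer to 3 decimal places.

Pr(dam release | flood warning, heavy upstream rainfall) ≈ 0.106

P(flood warning | heavy upstream rainfall) = 0.59·0.91 + 0.71·0.09 = 0.536900 + 0.063900 = 0.600800
The dam release-present share is 0.71·0.09 = 0.063900.
Hence the posterior is 0.063900/0.600800 ≈ 0.106.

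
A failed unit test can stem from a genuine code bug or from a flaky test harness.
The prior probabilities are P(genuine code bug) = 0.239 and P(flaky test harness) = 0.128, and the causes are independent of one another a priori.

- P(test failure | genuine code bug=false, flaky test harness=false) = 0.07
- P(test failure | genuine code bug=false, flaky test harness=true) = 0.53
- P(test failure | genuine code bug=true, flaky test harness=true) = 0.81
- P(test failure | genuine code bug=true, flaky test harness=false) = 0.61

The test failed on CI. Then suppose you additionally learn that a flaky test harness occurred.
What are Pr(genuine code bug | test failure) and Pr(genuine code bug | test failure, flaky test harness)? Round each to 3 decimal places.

P(test failure) = 0.07×0.761×0.872 + 0.53×0.761×0.128 + 0.61×0.239×0.872 + 0.81×0.239×0.128 = 0.046451 + 0.051626 + 0.127129 + 0.024780 = 0.249986
The genuine code bug-present share is 0.127129 + 0.024780 = 0.151909.
So P(genuine code bug | test failure) = 0.151909/0.249986 ≈ 0.608.

Now condition on the additional information:
P(test failure | flaky test harness) = 0.53×0.761 + 0.81×0.239 = 0.403330 + 0.193590 = 0.596920
The genuine code bug-present share is 0.81×0.239 = 0.193590.
Hence the posterior is 0.193590/0.596920 ≈ 0.324.

Pr(genuine code bug | test failure) ≈ 0.608; Pr(genuine code bug | test failure, flaky test harness) ≈ 0.324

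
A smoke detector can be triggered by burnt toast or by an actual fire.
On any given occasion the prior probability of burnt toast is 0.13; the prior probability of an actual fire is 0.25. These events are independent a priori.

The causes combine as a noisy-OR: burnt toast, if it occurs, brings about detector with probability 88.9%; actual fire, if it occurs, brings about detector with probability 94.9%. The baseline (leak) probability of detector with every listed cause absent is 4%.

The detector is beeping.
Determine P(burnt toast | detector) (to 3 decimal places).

P(burnt toast | detector) ≈ 0.339

Under noisy-OR, P(detector | causes) = 1 − (1−0.04)·∏(1−qᵢ) over the active causes.
P(detector) = 0.04*0.87*0.75 + 0.95104*0.87*0.25 + 0.89344*0.13*0.75 + 0.994565*0.13*0.25 = 0.026100 + 0.206851 + 0.087110 + 0.032323 = 0.352384
Restricting to configurations with burnt toast present: 0.087110 + 0.032323 = 0.119433.
P(burnt toast | detector) = 0.119433 / 0.352384 ≈ 0.339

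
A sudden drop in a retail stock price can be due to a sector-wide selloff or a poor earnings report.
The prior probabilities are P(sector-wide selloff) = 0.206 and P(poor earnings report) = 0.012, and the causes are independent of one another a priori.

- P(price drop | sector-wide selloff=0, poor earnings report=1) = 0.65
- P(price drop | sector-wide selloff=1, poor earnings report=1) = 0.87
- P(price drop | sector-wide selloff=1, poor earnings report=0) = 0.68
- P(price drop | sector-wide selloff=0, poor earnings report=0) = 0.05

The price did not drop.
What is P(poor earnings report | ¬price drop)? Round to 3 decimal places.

P(¬price drop) = 0.95*0.794*0.988 + 0.35*0.794*0.012 + 0.32*0.206*0.988 + 0.13*0.206*0.012 = 0.745248 + 0.003335 + 0.065129 + 0.000321 = 0.814033
The poor earnings report-present share is 0.003335 + 0.000321 = 0.003656.
So P(poor earnings report | ¬price drop) = 0.003656/0.814033 ≈ 0.004.

P(poor earnings report | ¬price drop) ≈ 0.004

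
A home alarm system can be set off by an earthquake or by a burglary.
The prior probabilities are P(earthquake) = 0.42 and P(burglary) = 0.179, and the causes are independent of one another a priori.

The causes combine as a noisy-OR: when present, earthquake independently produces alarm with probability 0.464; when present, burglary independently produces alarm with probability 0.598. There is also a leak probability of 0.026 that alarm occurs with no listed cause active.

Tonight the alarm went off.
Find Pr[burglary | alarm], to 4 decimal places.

Under noisy-OR, P(alarm | causes) = 1 − (1−0.026)·∏(1−qᵢ) over the active causes.
Numerator (weight on configurations with burglary): 0.063169 + 0.059402 = 0.122571
The normalizing constant is 0.026·0.58·0.821 + 0.608452·0.58·0.179 + 0.477936·0.42·0.821 + 0.79013·0.42·0.179 = 0.299754
P(burglary | alarm) = 0.122571/0.299754 ≈ 0.4089

Pr[burglary | alarm] ≈ 0.4089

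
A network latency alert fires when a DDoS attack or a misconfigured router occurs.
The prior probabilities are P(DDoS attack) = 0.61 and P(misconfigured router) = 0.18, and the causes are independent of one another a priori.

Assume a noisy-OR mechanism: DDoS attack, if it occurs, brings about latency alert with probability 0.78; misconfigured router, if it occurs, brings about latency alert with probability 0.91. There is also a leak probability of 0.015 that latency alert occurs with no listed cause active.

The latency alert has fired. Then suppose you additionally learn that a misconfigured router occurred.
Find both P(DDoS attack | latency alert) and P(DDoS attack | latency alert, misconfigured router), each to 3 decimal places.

P(DDoS attack | latency alert) ≈ 0.879; P(DDoS attack | latency alert, misconfigured router) ≈ 0.627

Under noisy-OR, P(latency alert | causes) = 1 − (1−0.015)·∏(1−qᵢ) over the active causes.
Weight on DDoS attack=true, given the evidence: 0.391807 + 0.107659 = 0.499466
Normalizer over all consistent configurations: 0.015·0.39·0.82 + 0.91135·0.39·0.18 + 0.7833·0.61·0.82 + 0.980497·0.61·0.18 = 0.568240
P(DDoS attack | latency alert) = 0.499466/0.568240 ≈ 0.879

With the extra evidence:
Enumerate both values of DDoS attack and weight by the priors:
  P(latency alert | misconfigured router) = 0.91135*0.39 + 0.980497*0.61
        = 0.355427 + 0.598103 = 0.953530
Configurations with DDoS attack contribute 0.598103, so
  P(DDoS attack | latency alert, misconfigured router) = 0.598103 / 0.953530 ≈ 0.627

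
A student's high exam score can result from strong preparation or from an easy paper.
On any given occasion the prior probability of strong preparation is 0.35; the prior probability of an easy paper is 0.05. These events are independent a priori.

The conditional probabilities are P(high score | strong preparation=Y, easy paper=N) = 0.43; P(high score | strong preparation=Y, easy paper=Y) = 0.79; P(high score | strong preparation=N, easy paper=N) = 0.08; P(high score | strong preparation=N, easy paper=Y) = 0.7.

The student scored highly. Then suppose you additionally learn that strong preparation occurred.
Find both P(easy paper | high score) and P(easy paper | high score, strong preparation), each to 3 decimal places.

By total probability over the 4 (strong preparation, easy paper) configurations:
  P(high score) = 0.08·0.65·0.95 + 0.7·0.65·0.05 + 0.43·0.35·0.95 + 0.79·0.35·0.05
        = 0.049400 + 0.022750 + 0.142975 + 0.013825 = 0.228950
The terms with easy paper present sum to 0.036575, so
  P(easy paper | high score) = 0.036575 / 0.228950 ≈ 0.160

With the extra evidence:
By total probability over both values of easy paper:
  P(high score | strong preparation) = 0.43*0.95 + 0.79*0.05
        = 0.408500 + 0.039500 = 0.448000
The terms with easy paper present sum to 0.039500, so
  P(easy paper | high score, strong preparation) = 0.039500 / 0.448000 ≈ 0.088
This is intercausal reasoning (explaining away): once strong preparation accounts for the high score, easy paper becomes less likely.

P(easy paper | high score) ≈ 0.160; P(easy paper | high score, strong preparation) ≈ 0.088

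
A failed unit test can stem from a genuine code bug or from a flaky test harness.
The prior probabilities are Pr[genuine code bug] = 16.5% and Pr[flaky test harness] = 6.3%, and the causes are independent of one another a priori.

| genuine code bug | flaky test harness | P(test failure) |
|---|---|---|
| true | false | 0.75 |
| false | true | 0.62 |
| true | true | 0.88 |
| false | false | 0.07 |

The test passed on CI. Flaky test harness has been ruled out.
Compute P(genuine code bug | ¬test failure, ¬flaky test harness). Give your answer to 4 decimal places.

P(¬test failure | ¬flaky test harness) = 0.93*0.835 + 0.25*0.165 = 0.776550 + 0.041250 = 0.817800
Of this, 0.041250 comes from 0.25*0.165 (the genuine code bug=true cases).
So P(genuine code bug | ¬test failure, ¬flaky test harness) = 0.041250/0.817800 ≈ 0.0504.

P(genuine code bug | ¬test failure, ¬flaky test harness) ≈ 0.0504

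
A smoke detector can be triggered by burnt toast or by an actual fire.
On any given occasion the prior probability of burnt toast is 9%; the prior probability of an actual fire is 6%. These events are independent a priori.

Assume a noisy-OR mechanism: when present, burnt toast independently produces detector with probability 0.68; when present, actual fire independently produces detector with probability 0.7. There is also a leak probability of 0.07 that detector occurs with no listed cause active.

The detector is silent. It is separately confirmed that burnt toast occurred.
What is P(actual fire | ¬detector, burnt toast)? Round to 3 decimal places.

Under noisy-OR, P(detector | causes) = 1 − (1−0.07)·∏(1−qᵢ) over the active causes.
Enumerate both values of actual fire and weight by the priors:
  P(¬detector | burnt toast) = 0.2976·0.94 + 0.08928·0.06
        = 0.279744 + 0.005357 = 0.285101
The terms with actual fire present sum to 0.005357, so
  P(actual fire | ¬detector, burnt toast) = 0.005357 / 0.285101 ≈ 0.019

P(actual fire | ¬detector, burnt toast) ≈ 0.019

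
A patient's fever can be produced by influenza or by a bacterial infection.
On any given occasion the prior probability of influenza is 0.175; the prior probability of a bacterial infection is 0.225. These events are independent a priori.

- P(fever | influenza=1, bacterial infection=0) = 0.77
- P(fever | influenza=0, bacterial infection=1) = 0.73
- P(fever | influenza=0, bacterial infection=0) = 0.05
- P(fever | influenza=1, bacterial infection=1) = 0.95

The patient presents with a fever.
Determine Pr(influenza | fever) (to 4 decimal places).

Pr(influenza | fever) ≈ 0.4586

P(fever) = 0.05·0.825·0.775 + 0.73·0.825·0.225 + 0.77·0.175·0.775 + 0.95·0.175·0.225 = 0.031969 + 0.135506 + 0.104431 + 0.037406 = 0.309312
The influenza-present share is 0.104431 + 0.037406 = 0.141837.
So P(influenza | fever) = 0.141837/0.309312 ≈ 0.4586.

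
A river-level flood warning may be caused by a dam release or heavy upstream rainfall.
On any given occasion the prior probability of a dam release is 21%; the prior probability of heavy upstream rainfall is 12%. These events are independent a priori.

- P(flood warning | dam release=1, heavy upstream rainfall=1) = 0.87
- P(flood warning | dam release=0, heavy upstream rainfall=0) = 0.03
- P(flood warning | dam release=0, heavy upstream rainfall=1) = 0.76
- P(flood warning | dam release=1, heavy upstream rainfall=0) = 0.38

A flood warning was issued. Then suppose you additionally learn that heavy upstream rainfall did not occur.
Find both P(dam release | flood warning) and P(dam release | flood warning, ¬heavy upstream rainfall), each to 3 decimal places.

P(dam release | flood warning) ≈ 0.498; P(dam release | flood warning, ¬heavy upstream rainfall) ≈ 0.771

P(flood warning) = 0.03×0.79×0.88 + 0.76×0.79×0.12 + 0.38×0.21×0.88 + 0.87×0.21×0.12 = 0.020856 + 0.072048 + 0.070224 + 0.021924 = 0.185052
The dam release-present share is 0.070224 + 0.021924 = 0.092148.
So P(dam release | flood warning) = 0.092148/0.185052 ≈ 0.498.

With the extra evidence:
Numerator (weight on configurations with dam release): 0.38×0.21 = 0.079800
The normalizing constant is 0.03×0.79 + 0.38×0.21 = 0.103500
P(dam release | flood warning, ¬heavy upstream rainfall) = 0.079800/0.103500 ≈ 0.771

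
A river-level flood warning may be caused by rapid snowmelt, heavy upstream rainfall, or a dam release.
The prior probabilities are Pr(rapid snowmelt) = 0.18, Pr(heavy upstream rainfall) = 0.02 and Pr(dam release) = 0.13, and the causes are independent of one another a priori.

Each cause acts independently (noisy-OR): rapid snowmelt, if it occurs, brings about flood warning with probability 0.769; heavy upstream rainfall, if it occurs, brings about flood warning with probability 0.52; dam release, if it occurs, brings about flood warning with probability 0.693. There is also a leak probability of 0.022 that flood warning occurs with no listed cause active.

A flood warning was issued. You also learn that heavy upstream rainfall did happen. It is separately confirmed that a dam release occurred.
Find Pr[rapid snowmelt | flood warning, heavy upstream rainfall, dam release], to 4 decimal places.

Under noisy-OR, P(flood warning | causes) = 1 − (1−0.022)·∏(1−qᵢ) over the active causes.
By total probability over both values of rapid snowmelt:
  P(flood warning | heavy upstream rainfall, dam release) = 0.855882*0.82 + 0.966709*0.18
        = 0.701823 + 0.174008 = 0.875831
Configurations with rapid snowmelt contribute 0.174008, so
  P(rapid snowmelt | flood warning, heavy upstream rainfall, dam release) = 0.174008 / 0.875831 ≈ 0.1987

Pr[rapid snowmelt | flood warning, heavy upstream rainfall, dam release] ≈ 0.1987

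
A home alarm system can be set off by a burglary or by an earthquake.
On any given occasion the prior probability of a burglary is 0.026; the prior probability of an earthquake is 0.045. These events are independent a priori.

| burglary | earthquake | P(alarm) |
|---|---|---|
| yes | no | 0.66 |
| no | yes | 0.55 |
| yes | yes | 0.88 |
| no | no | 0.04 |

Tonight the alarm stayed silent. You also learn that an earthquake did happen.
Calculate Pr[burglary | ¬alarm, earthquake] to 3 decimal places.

For the numerator, keep only burglary=true terms: 0.12×0.026 = 0.003120
Denominator P(¬alarm | earthquake): 0.45×0.974 + 0.12×0.026 = 0.441420
P(burglary | ¬alarm, earthquake) = 0.003120/0.441420 ≈ 0.007

Pr[burglary | ¬alarm, earthquake] ≈ 0.007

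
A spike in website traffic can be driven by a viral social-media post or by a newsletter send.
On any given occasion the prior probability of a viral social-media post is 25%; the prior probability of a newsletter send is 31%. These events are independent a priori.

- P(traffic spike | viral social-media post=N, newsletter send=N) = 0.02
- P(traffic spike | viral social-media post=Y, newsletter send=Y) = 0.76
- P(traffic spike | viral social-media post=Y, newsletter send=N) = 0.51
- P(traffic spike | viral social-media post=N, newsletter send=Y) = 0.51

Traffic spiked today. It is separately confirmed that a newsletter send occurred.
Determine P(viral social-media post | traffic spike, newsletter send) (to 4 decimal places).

By total probability over both values of viral social-media post:
  P(traffic spike | newsletter send) = 0.51*0.75 + 0.76*0.25
        = 0.382500 + 0.190000 = 0.572500
Configurations with viral social-media post contribute 0.190000, so
  P(viral social-media post | traffic spike, newsletter send) = 0.190000 / 0.572500 ≈ 0.3319

P(viral social-media post | traffic spike, newsletter send) ≈ 0.3319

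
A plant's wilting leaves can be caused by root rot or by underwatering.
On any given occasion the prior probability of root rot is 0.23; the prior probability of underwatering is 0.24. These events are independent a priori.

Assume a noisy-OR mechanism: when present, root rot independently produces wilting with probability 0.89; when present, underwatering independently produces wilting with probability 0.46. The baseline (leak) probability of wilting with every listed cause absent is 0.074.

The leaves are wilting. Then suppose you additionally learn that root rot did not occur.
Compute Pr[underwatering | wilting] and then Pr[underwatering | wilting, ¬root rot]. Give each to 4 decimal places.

Pr[underwatering | wilting] ≈ 0.4192; Pr[underwatering | wilting, ¬root rot] ≈ 0.6809

Under noisy-OR, P(wilting | causes) = 1 − (1−0.074)·∏(1−qᵢ) over the active causes.
Numerator (weight on configurations with underwatering): 0.092393 + 0.052164 = 0.144557
The normalizing constant is 0.074·0.77·0.76 + 0.49996·0.77·0.24 + 0.89814·0.23·0.76 + 0.944996·0.23·0.24 = 0.344857
P(underwatering | wilting) = 0.144557/0.344857 ≈ 0.4192

Now also conditioning on root rot≠true:
Numerator (weight on configurations with underwatering): 0.49996*0.24 = 0.119990
Normalizer over all consistent configurations: 0.074*0.76 + 0.49996*0.24 = 0.176230
Posterior = 0.119990 / 0.176230 ≈ 0.6809
Ruling out root rot raises the posterior on underwatering — the flip side of explaining away.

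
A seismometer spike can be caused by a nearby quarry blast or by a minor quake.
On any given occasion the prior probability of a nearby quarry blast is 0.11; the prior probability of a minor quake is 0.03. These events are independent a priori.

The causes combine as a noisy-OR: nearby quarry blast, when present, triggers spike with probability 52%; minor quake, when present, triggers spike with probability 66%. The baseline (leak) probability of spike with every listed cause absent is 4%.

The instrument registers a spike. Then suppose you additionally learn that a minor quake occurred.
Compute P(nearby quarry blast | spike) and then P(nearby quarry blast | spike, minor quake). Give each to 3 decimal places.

Under noisy-OR, P(spike | causes) = 1 − (1−0.04)·∏(1−qᵢ) over the active causes.
For the numerator, keep only nearby quarry blast=true terms: 0.057533 + 0.002783 = 0.060316
Normalizer over all consistent configurations: 0.04×0.89×0.97 + 0.6736×0.89×0.03 + 0.5392×0.11×0.97 + 0.843328×0.11×0.03 = 0.112833
P(nearby quarry blast | spike) = 0.060316/0.112833 ≈ 0.535

With the extra evidence:
Enumerate both values of nearby quarry blast and weight by the priors:
  P(spike | minor quake) = 0.6736×0.89 + 0.843328×0.11
        = 0.599504 + 0.092766 = 0.692270
The terms with nearby quarry blast present sum to 0.092766, so
  P(nearby quarry blast | spike, minor quake) = 0.092766 / 0.692270 ≈ 0.134
Conditioning on minor quake lowers the posterior on nearby quarry blast: the classic explaining-away effect in a common-effect structure.

P(nearby quarry blast | spike) ≈ 0.535; P(nearby quarry blast | spike, minor quake) ≈ 0.134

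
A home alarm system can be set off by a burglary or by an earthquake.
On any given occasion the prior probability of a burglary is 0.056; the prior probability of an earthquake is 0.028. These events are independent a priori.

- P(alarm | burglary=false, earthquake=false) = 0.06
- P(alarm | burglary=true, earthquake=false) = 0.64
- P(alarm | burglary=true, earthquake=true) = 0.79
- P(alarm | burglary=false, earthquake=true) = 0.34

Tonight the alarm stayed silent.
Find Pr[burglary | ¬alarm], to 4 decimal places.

Pr[burglary | ¬alarm] ≈ 0.0221

P(¬alarm) = 0.94×0.944×0.972 + 0.66×0.944×0.028 + 0.36×0.056×0.972 + 0.21×0.056×0.028 = 0.862514 + 0.017445 + 0.019596 + 0.000329 = 0.899884
The burglary-present share is 0.019596 + 0.000329 = 0.019925.
So P(burglary | ¬alarm) = 0.019925/0.899884 ≈ 0.0221.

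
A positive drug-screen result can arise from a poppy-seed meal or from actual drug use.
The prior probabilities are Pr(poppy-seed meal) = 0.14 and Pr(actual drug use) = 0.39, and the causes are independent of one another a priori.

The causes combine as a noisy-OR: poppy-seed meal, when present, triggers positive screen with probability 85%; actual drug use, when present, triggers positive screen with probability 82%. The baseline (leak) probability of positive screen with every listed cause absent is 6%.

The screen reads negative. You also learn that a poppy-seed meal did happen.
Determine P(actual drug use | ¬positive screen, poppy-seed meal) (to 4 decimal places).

Under noisy-OR, P(positive screen | causes) = 1 − (1−0.06)·∏(1−qᵢ) over the active causes.
Enumerate both values of actual drug use and weight by the priors:
  P(¬positive screen | poppy-seed meal) = 0.141×0.61 + 0.02538×0.39
        = 0.086010 + 0.009898 = 0.095908
The terms with actual drug use present sum to 0.009898, so
  P(actual drug use | ¬positive screen, poppy-seed meal) = 0.009898 / 0.095908 ≈ 0.1032

P(actual drug use | ¬positive screen, poppy-seed meal) ≈ 0.1032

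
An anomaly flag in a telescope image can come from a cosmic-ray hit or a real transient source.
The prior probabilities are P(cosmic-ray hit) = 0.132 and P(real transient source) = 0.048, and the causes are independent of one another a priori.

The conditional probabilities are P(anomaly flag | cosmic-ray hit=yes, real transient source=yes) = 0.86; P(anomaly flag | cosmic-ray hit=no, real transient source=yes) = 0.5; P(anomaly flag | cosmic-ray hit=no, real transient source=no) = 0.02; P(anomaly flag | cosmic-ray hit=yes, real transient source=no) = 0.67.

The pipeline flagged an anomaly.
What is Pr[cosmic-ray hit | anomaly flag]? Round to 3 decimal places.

Pr[cosmic-ray hit | anomaly flag] ≈ 0.706

Weight on cosmic-ray hit=true, given the evidence: 0.084195 + 0.005449 = 0.089644
Denominator P(anomaly flag): 0.02·0.868·0.952 + 0.5·0.868·0.048 + 0.67·0.132·0.952 + 0.86·0.132·0.048 = 0.127003
P(cosmic-ray hit | anomaly flag) = 0.089644/0.127003 ≈ 0.706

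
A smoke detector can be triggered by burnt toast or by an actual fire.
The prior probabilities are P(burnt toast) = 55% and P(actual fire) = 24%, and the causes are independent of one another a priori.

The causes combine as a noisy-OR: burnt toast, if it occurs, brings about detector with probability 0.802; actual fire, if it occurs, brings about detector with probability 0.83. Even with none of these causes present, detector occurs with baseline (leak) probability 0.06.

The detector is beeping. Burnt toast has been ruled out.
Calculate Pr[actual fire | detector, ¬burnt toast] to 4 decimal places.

Pr[actual fire | detector, ¬burnt toast] ≈ 0.8156

Under noisy-OR, P(detector | causes) = 1 − (1−0.06)·∏(1−qᵢ) over the active causes.
Weight on actual fire=true, given the evidence: 0.8402*0.24 = 0.201648
Normalizer over all consistent configurations: 0.06*0.76 + 0.8402*0.24 = 0.247248
Posterior = 0.201648 / 0.247248 ≈ 0.8156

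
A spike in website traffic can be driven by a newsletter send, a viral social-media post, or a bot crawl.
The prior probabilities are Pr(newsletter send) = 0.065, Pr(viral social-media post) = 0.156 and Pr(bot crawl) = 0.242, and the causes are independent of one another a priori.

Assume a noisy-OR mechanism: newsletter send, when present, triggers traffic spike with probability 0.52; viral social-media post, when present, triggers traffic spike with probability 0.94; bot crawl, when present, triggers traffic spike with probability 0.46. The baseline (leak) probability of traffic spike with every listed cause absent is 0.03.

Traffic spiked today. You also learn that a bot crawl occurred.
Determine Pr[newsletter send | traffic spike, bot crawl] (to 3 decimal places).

Pr[newsletter send | traffic spike, bot crawl] ≈ 0.090

Under noisy-OR, P(traffic spike | causes) = 1 − (1−0.03)·∏(1−qᵢ) over the active causes.
Numerator (weight on configurations with newsletter send): 0.041067 + 0.009987 = 0.051054
Denominator P(traffic spike | bot crawl): 0.4762×0.935×0.844 + 0.968572×0.935×0.156 + 0.748576×0.065×0.844 + 0.984915×0.065×0.156 = 0.568118
P(newsletter send | traffic spike, bot crawl) = 0.051054/0.568118 ≈ 0.090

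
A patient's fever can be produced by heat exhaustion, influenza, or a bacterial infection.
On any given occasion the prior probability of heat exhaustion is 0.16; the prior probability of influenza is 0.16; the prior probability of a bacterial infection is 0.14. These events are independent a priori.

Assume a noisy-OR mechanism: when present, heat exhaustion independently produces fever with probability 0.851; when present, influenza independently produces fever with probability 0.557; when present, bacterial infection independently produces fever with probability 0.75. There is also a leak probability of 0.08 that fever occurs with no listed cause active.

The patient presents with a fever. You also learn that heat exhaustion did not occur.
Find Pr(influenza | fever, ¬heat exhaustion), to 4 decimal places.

Pr(influenza | fever, ¬heat exhaustion) ≈ 0.4066

Under noisy-OR, P(fever | causes) = 1 − (1−0.08)·∏(1−qᵢ) over the active causes.
P(fever | ¬heat exhaustion) = 0.08×0.84×0.86 + 0.77×0.84×0.14 + 0.59244×0.16×0.86 + 0.89811×0.16×0.14 = 0.057792 + 0.090552 + 0.081520 + 0.020118 = 0.249982
The influenza-present share is 0.081520 + 0.020118 = 0.101638.
Hence the posterior is 0.101638/0.249982 ≈ 0.4066.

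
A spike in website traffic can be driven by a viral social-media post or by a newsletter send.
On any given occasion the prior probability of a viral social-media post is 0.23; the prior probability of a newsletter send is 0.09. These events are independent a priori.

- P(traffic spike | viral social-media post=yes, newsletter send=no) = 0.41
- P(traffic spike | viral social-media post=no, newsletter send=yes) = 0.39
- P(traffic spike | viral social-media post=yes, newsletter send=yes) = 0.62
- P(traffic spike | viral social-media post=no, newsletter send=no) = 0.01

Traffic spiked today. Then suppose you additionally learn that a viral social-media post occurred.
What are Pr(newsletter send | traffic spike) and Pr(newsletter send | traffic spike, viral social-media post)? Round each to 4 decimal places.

Pr(newsletter send | traffic spike) ≈ 0.3004; Pr(newsletter send | traffic spike, viral social-media post) ≈ 0.1301

By total probability over the 4 (viral social-media post, newsletter send) configurations:
  P(traffic spike) = 0.01*0.77*0.91 + 0.39*0.77*0.09 + 0.41*0.23*0.91 + 0.62*0.23*0.09
        = 0.007007 + 0.027027 + 0.085813 + 0.012834 = 0.132681
Keeping only the newsletter send-present terms gives 0.039861, so
  P(newsletter send | traffic spike) = 0.039861 / 0.132681 ≈ 0.3004

Now also conditioning on viral social-media post=true:
P(traffic spike | viral social-media post) = 0.41*0.91 + 0.62*0.09 = 0.373100 + 0.055800 = 0.428900
The newsletter send-present share is 0.62*0.09 = 0.055800.
So P(newsletter send | traffic spike, viral social-media post) = 0.055800/0.428900 ≈ 0.1301.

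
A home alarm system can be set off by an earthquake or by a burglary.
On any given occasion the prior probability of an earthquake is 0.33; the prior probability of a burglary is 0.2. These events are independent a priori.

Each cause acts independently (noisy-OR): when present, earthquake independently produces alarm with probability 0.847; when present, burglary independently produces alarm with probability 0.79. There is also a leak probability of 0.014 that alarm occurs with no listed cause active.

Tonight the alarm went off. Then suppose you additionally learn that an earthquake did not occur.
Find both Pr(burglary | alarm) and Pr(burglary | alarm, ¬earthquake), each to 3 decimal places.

Pr(burglary | alarm) ≈ 0.423; Pr(burglary | alarm, ¬earthquake) ≈ 0.934

Under noisy-OR, P(alarm | causes) = 1 − (1−0.014)·∏(1−qᵢ) over the active causes.
P(alarm) = 0.014·0.67·0.8 + 0.79294·0.67·0.2 + 0.849142·0.33·0.8 + 0.96832·0.33·0.2 = 0.007504 + 0.106254 + 0.224173 + 0.063909 = 0.401840
Of this, 0.170163 comes from 0.106254 + 0.063909 (the burglary=true cases).
So P(burglary | alarm) = 0.170163/0.401840 ≈ 0.423.

With the extra evidence:
Enumerate both values of burglary and weight by the priors:
  P(alarm | ¬earthquake) = 0.014×0.8 + 0.79294×0.2
        = 0.011200 + 0.158588 = 0.169788
The terms with burglary present sum to 0.158588, so
  P(burglary | alarm, ¬earthquake) = 0.158588 / 0.169788 ≈ 0.934
Ruling out earthquake raises the posterior on burglary — the flip side of explaining away.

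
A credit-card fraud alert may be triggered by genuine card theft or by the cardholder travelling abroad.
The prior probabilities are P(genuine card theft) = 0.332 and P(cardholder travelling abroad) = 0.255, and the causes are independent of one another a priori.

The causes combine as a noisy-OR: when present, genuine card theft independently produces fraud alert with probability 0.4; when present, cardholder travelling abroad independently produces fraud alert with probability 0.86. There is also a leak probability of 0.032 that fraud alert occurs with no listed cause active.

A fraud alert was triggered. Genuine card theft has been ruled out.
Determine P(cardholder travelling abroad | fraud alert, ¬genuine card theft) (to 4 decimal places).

Under noisy-OR, P(fraud alert | causes) = 1 − (1−0.032)·∏(1−qᵢ) over the active causes.
Numerator (weight on configurations with cardholder travelling abroad): 0.86448×0.255 = 0.220442
The normalizing constant is 0.032×0.745 + 0.86448×0.255 = 0.244282
Posterior = 0.220442 / 0.244282 ≈ 0.9024

P(cardholder travelling abroad | fraud alert, ¬genuine card theft) ≈ 0.9024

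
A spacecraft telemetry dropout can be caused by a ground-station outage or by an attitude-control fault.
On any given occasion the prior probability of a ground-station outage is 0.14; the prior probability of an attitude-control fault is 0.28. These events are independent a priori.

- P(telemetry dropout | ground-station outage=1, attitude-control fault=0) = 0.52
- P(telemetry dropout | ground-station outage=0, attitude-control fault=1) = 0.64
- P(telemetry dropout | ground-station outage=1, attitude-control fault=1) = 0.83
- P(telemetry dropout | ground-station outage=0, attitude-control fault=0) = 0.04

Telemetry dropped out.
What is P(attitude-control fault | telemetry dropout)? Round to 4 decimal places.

P(telemetry dropout) = 0.04·0.86·0.72 + 0.64·0.86·0.28 + 0.52·0.14·0.72 + 0.83·0.14·0.28 = 0.024768 + 0.154112 + 0.052416 + 0.032536 = 0.263832
Restricting to configurations with attitude-control fault present: 0.154112 + 0.032536 = 0.186648.
Hence the posterior is 0.186648/0.263832 ≈ 0.7075.

P(attitude-control fault | telemetry dropout) ≈ 0.7075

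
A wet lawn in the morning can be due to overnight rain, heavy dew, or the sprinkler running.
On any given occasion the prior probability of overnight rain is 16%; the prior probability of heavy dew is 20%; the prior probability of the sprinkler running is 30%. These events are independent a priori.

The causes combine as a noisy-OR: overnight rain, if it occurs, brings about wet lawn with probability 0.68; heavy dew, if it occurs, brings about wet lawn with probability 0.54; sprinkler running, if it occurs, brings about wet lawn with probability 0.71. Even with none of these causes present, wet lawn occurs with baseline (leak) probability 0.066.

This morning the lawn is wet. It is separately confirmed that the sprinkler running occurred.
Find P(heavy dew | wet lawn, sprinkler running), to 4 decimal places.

P(heavy dew | wet lawn, sprinkler running) ≈ 0.2266

Under noisy-OR, P(wet lawn | causes) = 1 − (1−0.066)·∏(1−qᵢ) over the active causes.
By total probability over the 4 (overnight rain, heavy dew) configurations:
  P(wet lawn | sprinkler running) = 0.72914×0.84×0.8 + 0.875404×0.84×0.2 + 0.913325×0.16×0.8 + 0.960129×0.16×0.2
        = 0.489982 + 0.147068 + 0.116906 + 0.030724 = 0.784680
Keeping only the heavy dew-present terms gives 0.177792, so
  P(heavy dew | wet lawn, sprinkler running) = 0.177792 / 0.784680 ≈ 0.2266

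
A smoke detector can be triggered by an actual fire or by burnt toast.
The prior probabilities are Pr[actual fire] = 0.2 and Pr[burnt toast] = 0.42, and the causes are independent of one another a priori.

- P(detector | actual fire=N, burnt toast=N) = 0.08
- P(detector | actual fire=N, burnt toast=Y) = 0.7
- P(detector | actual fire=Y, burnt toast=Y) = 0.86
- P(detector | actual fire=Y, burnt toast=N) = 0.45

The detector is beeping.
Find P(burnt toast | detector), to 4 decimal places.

P(burnt toast | detector) ≈ 0.7749

Numerator (weight on configurations with burnt toast): 0.235200 + 0.072240 = 0.307440
Normalizer over all consistent configurations: 0.08×0.8×0.58 + 0.7×0.8×0.42 + 0.45×0.2×0.58 + 0.86×0.2×0.42 = 0.396760
P(burnt toast | detector) = 0.307440/0.396760 ≈ 0.7749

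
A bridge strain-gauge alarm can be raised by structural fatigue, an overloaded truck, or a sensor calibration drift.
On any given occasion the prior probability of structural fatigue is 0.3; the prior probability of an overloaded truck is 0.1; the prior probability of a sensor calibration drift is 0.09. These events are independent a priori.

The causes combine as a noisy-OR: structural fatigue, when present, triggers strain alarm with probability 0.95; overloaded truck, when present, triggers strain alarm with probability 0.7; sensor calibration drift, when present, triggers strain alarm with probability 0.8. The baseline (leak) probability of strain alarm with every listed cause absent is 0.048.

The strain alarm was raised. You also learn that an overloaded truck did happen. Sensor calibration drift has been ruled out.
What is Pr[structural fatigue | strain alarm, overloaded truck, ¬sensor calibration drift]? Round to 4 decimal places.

Pr[structural fatigue | strain alarm, overloaded truck, ¬sensor calibration drift] ≈ 0.3716

Under noisy-OR, P(strain alarm | causes) = 1 − (1−0.048)·∏(1−qᵢ) over the active causes.
P(strain alarm | overloaded truck, ¬sensor calibration drift) = 0.7144*0.7 + 0.98572*0.3 = 0.500080 + 0.295716 = 0.795796
Restricting to configurations with structural fatigue present: 0.98572*0.3 = 0.295716.
P(structural fatigue | strain alarm, overloaded truck, ¬sensor calibration drift) = 0.295716 / 0.795796 ≈ 0.3716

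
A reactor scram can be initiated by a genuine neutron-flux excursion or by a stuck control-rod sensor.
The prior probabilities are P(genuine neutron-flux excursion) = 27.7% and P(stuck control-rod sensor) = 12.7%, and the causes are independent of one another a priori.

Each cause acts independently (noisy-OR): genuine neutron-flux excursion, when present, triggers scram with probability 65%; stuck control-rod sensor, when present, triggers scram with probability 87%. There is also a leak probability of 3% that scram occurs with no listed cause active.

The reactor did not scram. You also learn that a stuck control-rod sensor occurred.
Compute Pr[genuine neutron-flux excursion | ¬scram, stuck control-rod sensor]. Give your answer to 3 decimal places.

Pr[genuine neutron-flux excursion | ¬scram, stuck control-rod sensor] ≈ 0.118

Under noisy-OR, P(scram | causes) = 1 − (1−0.03)·∏(1−qᵢ) over the active causes.
For the numerator, keep only genuine neutron-flux excursion=true terms: 0.044135×0.277 = 0.012225
Normalizer over all consistent configurations: 0.1261×0.723 + 0.044135×0.277 = 0.103395
P(genuine neutron-flux excursion | ¬scram, stuck control-rod sensor) = 0.012225/0.103395 ≈ 0.118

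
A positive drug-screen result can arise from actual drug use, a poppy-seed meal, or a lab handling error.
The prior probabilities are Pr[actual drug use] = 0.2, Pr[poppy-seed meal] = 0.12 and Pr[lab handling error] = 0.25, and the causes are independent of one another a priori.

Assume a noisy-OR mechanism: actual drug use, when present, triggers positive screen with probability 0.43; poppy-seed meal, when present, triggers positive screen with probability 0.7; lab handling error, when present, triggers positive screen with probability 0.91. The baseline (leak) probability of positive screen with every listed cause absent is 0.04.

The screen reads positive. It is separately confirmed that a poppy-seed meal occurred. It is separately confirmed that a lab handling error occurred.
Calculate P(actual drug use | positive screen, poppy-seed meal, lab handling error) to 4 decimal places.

Under noisy-OR, P(positive screen | causes) = 1 − (1−0.04)·∏(1−qᵢ) over the active causes.
By total probability over both values of actual drug use:
  P(positive screen | poppy-seed meal, lab handling error) = 0.97408·0.8 + 0.985226·0.2
        = 0.779264 + 0.197045 = 0.976309
The terms with actual drug use present sum to 0.197045, so
  P(actual drug use | positive screen, poppy-seed meal, lab handling error) = 0.197045 / 0.976309 ≈ 0.2018

P(actual drug use | positive screen, poppy-seed meal, lab handling error) ≈ 0.2018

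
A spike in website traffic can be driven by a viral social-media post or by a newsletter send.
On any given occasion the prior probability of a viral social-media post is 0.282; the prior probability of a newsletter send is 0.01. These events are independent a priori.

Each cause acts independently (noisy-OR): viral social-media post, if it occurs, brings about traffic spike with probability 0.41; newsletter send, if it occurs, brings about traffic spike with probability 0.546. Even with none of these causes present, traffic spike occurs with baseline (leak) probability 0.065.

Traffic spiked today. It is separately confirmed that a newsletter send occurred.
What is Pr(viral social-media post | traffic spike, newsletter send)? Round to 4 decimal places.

Under noisy-OR, P(traffic spike | causes) = 1 − (1−0.065)·∏(1−qᵢ) over the active causes.
Numerator (weight on configurations with viral social-media post): 0.749551×0.282 = 0.211373
Denominator P(traffic spike | newsletter send): 0.57551×0.718 + 0.749551×0.282 = 0.624589
Posterior = 0.211373 / 0.624589 ≈ 0.3384

Pr(viral social-media post | traffic spike, newsletter send) ≈ 0.3384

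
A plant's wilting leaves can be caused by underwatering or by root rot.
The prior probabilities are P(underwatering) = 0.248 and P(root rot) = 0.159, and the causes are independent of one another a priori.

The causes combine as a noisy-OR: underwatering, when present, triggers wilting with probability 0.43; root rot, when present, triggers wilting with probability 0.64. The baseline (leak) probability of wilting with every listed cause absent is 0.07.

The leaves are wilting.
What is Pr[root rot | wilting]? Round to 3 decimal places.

Under noisy-OR, P(wilting | causes) = 1 − (1−0.07)·∏(1−qᵢ) over the active causes.
By total probability over the 4 (underwatering, root rot) configurations:
  P(wilting) = 0.07*0.752*0.841 + 0.6652*0.752*0.159 + 0.4699*0.248*0.841 + 0.809164*0.248*0.159
        = 0.044270 + 0.079537 + 0.098006 + 0.031907 = 0.253720
Configurations with root rot contribute 0.111444, so
  P(root rot | wilting) = 0.111444 / 0.253720 ≈ 0.439

Pr[root rot | wilting] ≈ 0.439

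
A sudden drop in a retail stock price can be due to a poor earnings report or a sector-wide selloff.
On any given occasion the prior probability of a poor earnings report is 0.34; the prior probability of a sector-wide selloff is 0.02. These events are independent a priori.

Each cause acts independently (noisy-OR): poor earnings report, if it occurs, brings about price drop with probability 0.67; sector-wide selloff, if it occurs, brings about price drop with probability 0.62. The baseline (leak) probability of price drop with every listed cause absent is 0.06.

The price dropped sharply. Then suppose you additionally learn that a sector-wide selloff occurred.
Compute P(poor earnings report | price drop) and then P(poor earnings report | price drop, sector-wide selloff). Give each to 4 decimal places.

P(poor earnings report | price drop) ≈ 0.8330; P(poor earnings report | price drop, sector-wide selloff) ≈ 0.4142

Under noisy-OR, P(price drop | causes) = 1 − (1−0.06)·∏(1−qᵢ) over the active causes.
Sum P(price drop|·) weighted by the priors over the 4 (poor earnings report, sector-wide selloff) configurations:
  P(price drop) = 0.06×0.66×0.98 + 0.6428×0.66×0.02 + 0.6898×0.34×0.98 + 0.882124×0.34×0.02
        = 0.038808 + 0.008485 + 0.229841 + 0.005998 = 0.283132
Configurations with poor earnings report contribute 0.235839, so
  P(poor earnings report | price drop) = 0.235839 / 0.283132 ≈ 0.8330

With the extra evidence:
By total probability over both values of poor earnings report:
  P(price drop | sector-wide selloff) = 0.6428·0.66 + 0.882124·0.34
        = 0.424248 + 0.299922 = 0.724170
The terms with poor earnings report present sum to 0.299922, so
  P(poor earnings report | price drop, sector-wide selloff) = 0.299922 / 0.724170 ≈ 0.4142
This is intercausal reasoning (explaining away): once sector-wide selloff accounts for the price drop, poor earnings report becomes less likely.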